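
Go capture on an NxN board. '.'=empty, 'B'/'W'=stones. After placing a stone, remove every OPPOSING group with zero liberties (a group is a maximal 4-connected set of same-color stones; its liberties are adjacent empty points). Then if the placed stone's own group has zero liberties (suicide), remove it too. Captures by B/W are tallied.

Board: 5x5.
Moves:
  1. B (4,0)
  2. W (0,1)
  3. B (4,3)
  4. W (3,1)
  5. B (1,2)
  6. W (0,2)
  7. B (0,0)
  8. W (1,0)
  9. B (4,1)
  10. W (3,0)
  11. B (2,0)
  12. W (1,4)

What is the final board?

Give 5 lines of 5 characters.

Move 1: B@(4,0) -> caps B=0 W=0
Move 2: W@(0,1) -> caps B=0 W=0
Move 3: B@(4,3) -> caps B=0 W=0
Move 4: W@(3,1) -> caps B=0 W=0
Move 5: B@(1,2) -> caps B=0 W=0
Move 6: W@(0,2) -> caps B=0 W=0
Move 7: B@(0,0) -> caps B=0 W=0
Move 8: W@(1,0) -> caps B=0 W=1
Move 9: B@(4,1) -> caps B=0 W=1
Move 10: W@(3,0) -> caps B=0 W=1
Move 11: B@(2,0) -> caps B=0 W=1
Move 12: W@(1,4) -> caps B=0 W=1

Answer: .WW..
W.B.W
B....
WW...
BB.B.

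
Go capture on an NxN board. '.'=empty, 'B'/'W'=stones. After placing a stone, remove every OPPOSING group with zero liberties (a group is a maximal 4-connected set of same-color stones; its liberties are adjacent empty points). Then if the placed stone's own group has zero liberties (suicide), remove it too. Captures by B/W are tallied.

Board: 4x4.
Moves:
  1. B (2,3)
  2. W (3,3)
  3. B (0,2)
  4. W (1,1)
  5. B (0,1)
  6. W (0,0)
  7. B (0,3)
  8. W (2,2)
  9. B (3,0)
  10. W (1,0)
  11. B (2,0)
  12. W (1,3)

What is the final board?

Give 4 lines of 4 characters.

Move 1: B@(2,3) -> caps B=0 W=0
Move 2: W@(3,3) -> caps B=0 W=0
Move 3: B@(0,2) -> caps B=0 W=0
Move 4: W@(1,1) -> caps B=0 W=0
Move 5: B@(0,1) -> caps B=0 W=0
Move 6: W@(0,0) -> caps B=0 W=0
Move 7: B@(0,3) -> caps B=0 W=0
Move 8: W@(2,2) -> caps B=0 W=0
Move 9: B@(3,0) -> caps B=0 W=0
Move 10: W@(1,0) -> caps B=0 W=0
Move 11: B@(2,0) -> caps B=0 W=0
Move 12: W@(1,3) -> caps B=0 W=1

Answer: WBBB
WW.W
B.W.
B..W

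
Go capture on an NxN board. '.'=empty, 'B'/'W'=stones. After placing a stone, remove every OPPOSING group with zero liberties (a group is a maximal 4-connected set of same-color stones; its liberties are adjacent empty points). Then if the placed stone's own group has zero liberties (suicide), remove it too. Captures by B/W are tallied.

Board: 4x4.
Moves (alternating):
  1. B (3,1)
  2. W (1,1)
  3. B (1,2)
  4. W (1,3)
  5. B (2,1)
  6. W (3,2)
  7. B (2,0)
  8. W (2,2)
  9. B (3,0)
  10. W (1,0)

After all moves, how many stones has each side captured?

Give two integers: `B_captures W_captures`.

Answer: 0 4

Derivation:
Move 1: B@(3,1) -> caps B=0 W=0
Move 2: W@(1,1) -> caps B=0 W=0
Move 3: B@(1,2) -> caps B=0 W=0
Move 4: W@(1,3) -> caps B=0 W=0
Move 5: B@(2,1) -> caps B=0 W=0
Move 6: W@(3,2) -> caps B=0 W=0
Move 7: B@(2,0) -> caps B=0 W=0
Move 8: W@(2,2) -> caps B=0 W=0
Move 9: B@(3,0) -> caps B=0 W=0
Move 10: W@(1,0) -> caps B=0 W=4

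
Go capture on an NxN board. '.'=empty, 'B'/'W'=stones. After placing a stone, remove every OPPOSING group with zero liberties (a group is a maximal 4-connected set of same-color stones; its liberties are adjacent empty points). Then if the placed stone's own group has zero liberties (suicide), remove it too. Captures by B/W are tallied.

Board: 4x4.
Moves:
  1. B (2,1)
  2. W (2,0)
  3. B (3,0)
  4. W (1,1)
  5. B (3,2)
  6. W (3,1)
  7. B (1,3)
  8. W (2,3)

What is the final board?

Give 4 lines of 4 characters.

Move 1: B@(2,1) -> caps B=0 W=0
Move 2: W@(2,0) -> caps B=0 W=0
Move 3: B@(3,0) -> caps B=0 W=0
Move 4: W@(1,1) -> caps B=0 W=0
Move 5: B@(3,2) -> caps B=0 W=0
Move 6: W@(3,1) -> caps B=0 W=1
Move 7: B@(1,3) -> caps B=0 W=1
Move 8: W@(2,3) -> caps B=0 W=1

Answer: ....
.W.B
WB.W
.WB.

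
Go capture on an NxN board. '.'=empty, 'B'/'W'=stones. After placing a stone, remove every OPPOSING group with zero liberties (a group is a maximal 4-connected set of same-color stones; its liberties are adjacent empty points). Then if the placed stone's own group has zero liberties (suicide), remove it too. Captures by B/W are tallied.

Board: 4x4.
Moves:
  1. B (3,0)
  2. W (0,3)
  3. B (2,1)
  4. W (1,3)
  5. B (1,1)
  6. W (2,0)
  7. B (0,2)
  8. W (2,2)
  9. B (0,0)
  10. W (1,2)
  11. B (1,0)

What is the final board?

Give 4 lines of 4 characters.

Answer: B.BW
BBWW
.BW.
B...

Derivation:
Move 1: B@(3,0) -> caps B=0 W=0
Move 2: W@(0,3) -> caps B=0 W=0
Move 3: B@(2,1) -> caps B=0 W=0
Move 4: W@(1,3) -> caps B=0 W=0
Move 5: B@(1,1) -> caps B=0 W=0
Move 6: W@(2,0) -> caps B=0 W=0
Move 7: B@(0,2) -> caps B=0 W=0
Move 8: W@(2,2) -> caps B=0 W=0
Move 9: B@(0,0) -> caps B=0 W=0
Move 10: W@(1,2) -> caps B=0 W=0
Move 11: B@(1,0) -> caps B=1 W=0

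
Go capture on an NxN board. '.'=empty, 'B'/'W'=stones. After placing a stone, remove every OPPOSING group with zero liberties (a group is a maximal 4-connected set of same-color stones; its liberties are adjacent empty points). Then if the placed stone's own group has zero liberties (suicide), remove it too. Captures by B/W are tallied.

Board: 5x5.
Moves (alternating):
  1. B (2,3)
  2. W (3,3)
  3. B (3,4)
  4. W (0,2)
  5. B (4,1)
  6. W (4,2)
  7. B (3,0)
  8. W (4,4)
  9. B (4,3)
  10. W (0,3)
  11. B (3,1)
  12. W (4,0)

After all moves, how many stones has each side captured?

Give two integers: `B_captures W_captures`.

Answer: 1 0

Derivation:
Move 1: B@(2,3) -> caps B=0 W=0
Move 2: W@(3,3) -> caps B=0 W=0
Move 3: B@(3,4) -> caps B=0 W=0
Move 4: W@(0,2) -> caps B=0 W=0
Move 5: B@(4,1) -> caps B=0 W=0
Move 6: W@(4,2) -> caps B=0 W=0
Move 7: B@(3,0) -> caps B=0 W=0
Move 8: W@(4,4) -> caps B=0 W=0
Move 9: B@(4,3) -> caps B=1 W=0
Move 10: W@(0,3) -> caps B=1 W=0
Move 11: B@(3,1) -> caps B=1 W=0
Move 12: W@(4,0) -> caps B=1 W=0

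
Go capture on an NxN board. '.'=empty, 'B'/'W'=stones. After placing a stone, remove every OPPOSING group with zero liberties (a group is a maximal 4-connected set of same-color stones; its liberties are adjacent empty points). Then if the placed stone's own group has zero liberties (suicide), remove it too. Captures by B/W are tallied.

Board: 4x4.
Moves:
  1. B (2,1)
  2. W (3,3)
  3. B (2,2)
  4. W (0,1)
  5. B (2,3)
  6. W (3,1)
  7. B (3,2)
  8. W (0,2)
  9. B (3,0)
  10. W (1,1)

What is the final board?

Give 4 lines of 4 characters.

Answer: .WW.
.W..
.BBB
B.B.

Derivation:
Move 1: B@(2,1) -> caps B=0 W=0
Move 2: W@(3,3) -> caps B=0 W=0
Move 3: B@(2,2) -> caps B=0 W=0
Move 4: W@(0,1) -> caps B=0 W=0
Move 5: B@(2,3) -> caps B=0 W=0
Move 6: W@(3,1) -> caps B=0 W=0
Move 7: B@(3,2) -> caps B=1 W=0
Move 8: W@(0,2) -> caps B=1 W=0
Move 9: B@(3,0) -> caps B=2 W=0
Move 10: W@(1,1) -> caps B=2 W=0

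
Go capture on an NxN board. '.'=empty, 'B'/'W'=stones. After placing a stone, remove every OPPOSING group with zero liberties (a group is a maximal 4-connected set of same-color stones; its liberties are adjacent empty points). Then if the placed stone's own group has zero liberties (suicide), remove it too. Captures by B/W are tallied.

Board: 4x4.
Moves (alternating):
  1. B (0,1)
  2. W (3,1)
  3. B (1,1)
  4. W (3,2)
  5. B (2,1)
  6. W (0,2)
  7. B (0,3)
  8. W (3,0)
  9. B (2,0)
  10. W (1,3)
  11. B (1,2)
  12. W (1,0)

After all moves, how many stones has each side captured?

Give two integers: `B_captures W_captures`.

Answer: 0 1

Derivation:
Move 1: B@(0,1) -> caps B=0 W=0
Move 2: W@(3,1) -> caps B=0 W=0
Move 3: B@(1,1) -> caps B=0 W=0
Move 4: W@(3,2) -> caps B=0 W=0
Move 5: B@(2,1) -> caps B=0 W=0
Move 6: W@(0,2) -> caps B=0 W=0
Move 7: B@(0,3) -> caps B=0 W=0
Move 8: W@(3,0) -> caps B=0 W=0
Move 9: B@(2,0) -> caps B=0 W=0
Move 10: W@(1,3) -> caps B=0 W=1
Move 11: B@(1,2) -> caps B=0 W=1
Move 12: W@(1,0) -> caps B=0 W=1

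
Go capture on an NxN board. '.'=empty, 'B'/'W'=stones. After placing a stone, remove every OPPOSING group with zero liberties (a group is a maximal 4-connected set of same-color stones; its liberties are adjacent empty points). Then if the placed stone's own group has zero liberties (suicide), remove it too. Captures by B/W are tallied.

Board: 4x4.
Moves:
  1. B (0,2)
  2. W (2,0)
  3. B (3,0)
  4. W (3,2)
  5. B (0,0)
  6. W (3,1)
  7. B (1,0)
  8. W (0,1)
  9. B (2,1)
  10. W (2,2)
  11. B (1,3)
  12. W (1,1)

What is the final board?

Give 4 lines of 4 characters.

Answer: .WB.
.W.B
W.W.
.WW.

Derivation:
Move 1: B@(0,2) -> caps B=0 W=0
Move 2: W@(2,0) -> caps B=0 W=0
Move 3: B@(3,0) -> caps B=0 W=0
Move 4: W@(3,2) -> caps B=0 W=0
Move 5: B@(0,0) -> caps B=0 W=0
Move 6: W@(3,1) -> caps B=0 W=1
Move 7: B@(1,0) -> caps B=0 W=1
Move 8: W@(0,1) -> caps B=0 W=1
Move 9: B@(2,1) -> caps B=0 W=1
Move 10: W@(2,2) -> caps B=0 W=1
Move 11: B@(1,3) -> caps B=0 W=1
Move 12: W@(1,1) -> caps B=0 W=4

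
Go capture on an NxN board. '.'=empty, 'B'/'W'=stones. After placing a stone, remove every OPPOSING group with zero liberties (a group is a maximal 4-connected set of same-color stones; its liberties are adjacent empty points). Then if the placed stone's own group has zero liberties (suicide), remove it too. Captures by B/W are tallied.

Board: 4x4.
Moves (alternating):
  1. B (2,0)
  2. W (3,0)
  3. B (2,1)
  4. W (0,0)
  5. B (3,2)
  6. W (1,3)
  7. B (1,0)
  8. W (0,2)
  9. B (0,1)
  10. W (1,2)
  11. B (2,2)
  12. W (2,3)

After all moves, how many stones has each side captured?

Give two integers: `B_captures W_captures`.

Answer: 1 0

Derivation:
Move 1: B@(2,0) -> caps B=0 W=0
Move 2: W@(3,0) -> caps B=0 W=0
Move 3: B@(2,1) -> caps B=0 W=0
Move 4: W@(0,0) -> caps B=0 W=0
Move 5: B@(3,2) -> caps B=0 W=0
Move 6: W@(1,3) -> caps B=0 W=0
Move 7: B@(1,0) -> caps B=0 W=0
Move 8: W@(0,2) -> caps B=0 W=0
Move 9: B@(0,1) -> caps B=1 W=0
Move 10: W@(1,2) -> caps B=1 W=0
Move 11: B@(2,2) -> caps B=1 W=0
Move 12: W@(2,3) -> caps B=1 W=0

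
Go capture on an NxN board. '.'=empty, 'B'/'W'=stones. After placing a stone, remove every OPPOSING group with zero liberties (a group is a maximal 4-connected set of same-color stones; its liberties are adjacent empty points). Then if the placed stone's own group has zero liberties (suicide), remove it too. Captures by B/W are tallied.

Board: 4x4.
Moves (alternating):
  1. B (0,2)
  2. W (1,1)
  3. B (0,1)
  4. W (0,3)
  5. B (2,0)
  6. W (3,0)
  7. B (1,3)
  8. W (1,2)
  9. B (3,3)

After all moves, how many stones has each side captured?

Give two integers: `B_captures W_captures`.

Move 1: B@(0,2) -> caps B=0 W=0
Move 2: W@(1,1) -> caps B=0 W=0
Move 3: B@(0,1) -> caps B=0 W=0
Move 4: W@(0,3) -> caps B=0 W=0
Move 5: B@(2,0) -> caps B=0 W=0
Move 6: W@(3,0) -> caps B=0 W=0
Move 7: B@(1,3) -> caps B=1 W=0
Move 8: W@(1,2) -> caps B=1 W=0
Move 9: B@(3,3) -> caps B=1 W=0

Answer: 1 0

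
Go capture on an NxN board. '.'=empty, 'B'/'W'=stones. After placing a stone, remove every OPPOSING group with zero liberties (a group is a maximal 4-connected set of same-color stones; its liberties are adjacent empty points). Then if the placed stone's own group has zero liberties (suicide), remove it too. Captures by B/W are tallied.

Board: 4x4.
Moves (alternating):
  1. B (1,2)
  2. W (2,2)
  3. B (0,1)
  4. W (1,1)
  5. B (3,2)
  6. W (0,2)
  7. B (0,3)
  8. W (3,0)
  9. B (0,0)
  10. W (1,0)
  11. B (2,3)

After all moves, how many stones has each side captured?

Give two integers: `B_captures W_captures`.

Move 1: B@(1,2) -> caps B=0 W=0
Move 2: W@(2,2) -> caps B=0 W=0
Move 3: B@(0,1) -> caps B=0 W=0
Move 4: W@(1,1) -> caps B=0 W=0
Move 5: B@(3,2) -> caps B=0 W=0
Move 6: W@(0,2) -> caps B=0 W=0
Move 7: B@(0,3) -> caps B=1 W=0
Move 8: W@(3,0) -> caps B=1 W=0
Move 9: B@(0,0) -> caps B=1 W=0
Move 10: W@(1,0) -> caps B=1 W=0
Move 11: B@(2,3) -> caps B=1 W=0

Answer: 1 0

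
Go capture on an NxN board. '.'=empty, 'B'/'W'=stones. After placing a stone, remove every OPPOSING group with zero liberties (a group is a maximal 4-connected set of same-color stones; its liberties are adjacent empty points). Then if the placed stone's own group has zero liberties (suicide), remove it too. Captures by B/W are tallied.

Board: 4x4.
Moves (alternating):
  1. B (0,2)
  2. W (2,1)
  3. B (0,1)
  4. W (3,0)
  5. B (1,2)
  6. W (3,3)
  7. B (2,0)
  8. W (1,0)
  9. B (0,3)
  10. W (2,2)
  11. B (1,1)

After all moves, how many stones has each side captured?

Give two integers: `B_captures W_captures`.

Answer: 0 1

Derivation:
Move 1: B@(0,2) -> caps B=0 W=0
Move 2: W@(2,1) -> caps B=0 W=0
Move 3: B@(0,1) -> caps B=0 W=0
Move 4: W@(3,0) -> caps B=0 W=0
Move 5: B@(1,2) -> caps B=0 W=0
Move 6: W@(3,3) -> caps B=0 W=0
Move 7: B@(2,0) -> caps B=0 W=0
Move 8: W@(1,0) -> caps B=0 W=1
Move 9: B@(0,3) -> caps B=0 W=1
Move 10: W@(2,2) -> caps B=0 W=1
Move 11: B@(1,1) -> caps B=0 W=1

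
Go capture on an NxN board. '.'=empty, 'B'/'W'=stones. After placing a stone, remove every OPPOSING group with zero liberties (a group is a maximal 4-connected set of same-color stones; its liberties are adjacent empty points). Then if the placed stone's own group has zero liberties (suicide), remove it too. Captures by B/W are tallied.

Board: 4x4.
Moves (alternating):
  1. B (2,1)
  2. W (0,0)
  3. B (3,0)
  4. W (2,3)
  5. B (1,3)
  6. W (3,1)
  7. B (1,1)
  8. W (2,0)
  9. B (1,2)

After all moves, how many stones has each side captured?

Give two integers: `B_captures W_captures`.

Move 1: B@(2,1) -> caps B=0 W=0
Move 2: W@(0,0) -> caps B=0 W=0
Move 3: B@(3,0) -> caps B=0 W=0
Move 4: W@(2,3) -> caps B=0 W=0
Move 5: B@(1,3) -> caps B=0 W=0
Move 6: W@(3,1) -> caps B=0 W=0
Move 7: B@(1,1) -> caps B=0 W=0
Move 8: W@(2,0) -> caps B=0 W=1
Move 9: B@(1,2) -> caps B=0 W=1

Answer: 0 1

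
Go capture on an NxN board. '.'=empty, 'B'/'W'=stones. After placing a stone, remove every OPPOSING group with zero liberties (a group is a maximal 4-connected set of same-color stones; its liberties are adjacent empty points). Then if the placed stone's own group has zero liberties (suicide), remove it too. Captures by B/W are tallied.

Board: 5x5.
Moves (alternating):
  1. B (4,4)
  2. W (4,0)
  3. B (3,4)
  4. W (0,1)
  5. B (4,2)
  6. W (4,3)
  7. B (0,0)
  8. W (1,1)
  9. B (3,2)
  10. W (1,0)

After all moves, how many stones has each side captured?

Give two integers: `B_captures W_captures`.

Answer: 0 1

Derivation:
Move 1: B@(4,4) -> caps B=0 W=0
Move 2: W@(4,0) -> caps B=0 W=0
Move 3: B@(3,4) -> caps B=0 W=0
Move 4: W@(0,1) -> caps B=0 W=0
Move 5: B@(4,2) -> caps B=0 W=0
Move 6: W@(4,3) -> caps B=0 W=0
Move 7: B@(0,0) -> caps B=0 W=0
Move 8: W@(1,1) -> caps B=0 W=0
Move 9: B@(3,2) -> caps B=0 W=0
Move 10: W@(1,0) -> caps B=0 W=1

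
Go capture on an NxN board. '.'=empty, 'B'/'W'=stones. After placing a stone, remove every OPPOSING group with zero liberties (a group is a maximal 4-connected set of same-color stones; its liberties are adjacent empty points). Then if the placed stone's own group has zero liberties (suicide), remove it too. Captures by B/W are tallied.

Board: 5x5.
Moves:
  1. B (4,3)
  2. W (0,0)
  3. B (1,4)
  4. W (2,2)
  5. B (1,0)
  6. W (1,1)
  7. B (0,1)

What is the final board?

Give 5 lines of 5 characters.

Answer: .B...
BW..B
..W..
.....
...B.

Derivation:
Move 1: B@(4,3) -> caps B=0 W=0
Move 2: W@(0,0) -> caps B=0 W=0
Move 3: B@(1,4) -> caps B=0 W=0
Move 4: W@(2,2) -> caps B=0 W=0
Move 5: B@(1,0) -> caps B=0 W=0
Move 6: W@(1,1) -> caps B=0 W=0
Move 7: B@(0,1) -> caps B=1 W=0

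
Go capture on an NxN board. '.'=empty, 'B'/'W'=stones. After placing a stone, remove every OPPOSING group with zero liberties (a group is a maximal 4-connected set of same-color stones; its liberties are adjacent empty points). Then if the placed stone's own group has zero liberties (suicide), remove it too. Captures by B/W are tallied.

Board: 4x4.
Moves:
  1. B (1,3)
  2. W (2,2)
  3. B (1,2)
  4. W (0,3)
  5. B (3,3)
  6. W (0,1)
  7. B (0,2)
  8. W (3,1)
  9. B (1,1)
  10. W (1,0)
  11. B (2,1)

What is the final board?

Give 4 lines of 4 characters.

Move 1: B@(1,3) -> caps B=0 W=0
Move 2: W@(2,2) -> caps B=0 W=0
Move 3: B@(1,2) -> caps B=0 W=0
Move 4: W@(0,3) -> caps B=0 W=0
Move 5: B@(3,3) -> caps B=0 W=0
Move 6: W@(0,1) -> caps B=0 W=0
Move 7: B@(0,2) -> caps B=1 W=0
Move 8: W@(3,1) -> caps B=1 W=0
Move 9: B@(1,1) -> caps B=1 W=0
Move 10: W@(1,0) -> caps B=1 W=0
Move 11: B@(2,1) -> caps B=1 W=0

Answer: .WB.
WBBB
.BW.
.W.B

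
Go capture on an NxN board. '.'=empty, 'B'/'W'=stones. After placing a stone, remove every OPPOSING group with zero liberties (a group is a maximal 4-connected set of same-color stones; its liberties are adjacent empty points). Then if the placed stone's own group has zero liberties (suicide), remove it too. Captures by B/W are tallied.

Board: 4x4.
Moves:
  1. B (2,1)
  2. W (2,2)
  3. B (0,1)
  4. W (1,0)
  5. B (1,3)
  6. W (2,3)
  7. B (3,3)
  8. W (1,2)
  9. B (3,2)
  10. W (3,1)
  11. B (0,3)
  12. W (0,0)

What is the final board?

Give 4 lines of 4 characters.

Move 1: B@(2,1) -> caps B=0 W=0
Move 2: W@(2,2) -> caps B=0 W=0
Move 3: B@(0,1) -> caps B=0 W=0
Move 4: W@(1,0) -> caps B=0 W=0
Move 5: B@(1,3) -> caps B=0 W=0
Move 6: W@(2,3) -> caps B=0 W=0
Move 7: B@(3,3) -> caps B=0 W=0
Move 8: W@(1,2) -> caps B=0 W=0
Move 9: B@(3,2) -> caps B=0 W=0
Move 10: W@(3,1) -> caps B=0 W=2
Move 11: B@(0,3) -> caps B=0 W=2
Move 12: W@(0,0) -> caps B=0 W=2

Answer: WB.B
W.WB
.BWW
.W..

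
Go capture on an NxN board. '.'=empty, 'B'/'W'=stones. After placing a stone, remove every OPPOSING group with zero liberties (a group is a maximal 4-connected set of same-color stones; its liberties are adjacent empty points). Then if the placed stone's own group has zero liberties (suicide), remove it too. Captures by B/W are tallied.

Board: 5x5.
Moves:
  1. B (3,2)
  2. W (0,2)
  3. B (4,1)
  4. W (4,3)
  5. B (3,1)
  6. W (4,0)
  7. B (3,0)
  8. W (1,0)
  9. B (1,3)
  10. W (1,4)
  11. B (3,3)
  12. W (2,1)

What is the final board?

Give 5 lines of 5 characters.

Answer: ..W..
W..BW
.W...
BBBB.
.B.W.

Derivation:
Move 1: B@(3,2) -> caps B=0 W=0
Move 2: W@(0,2) -> caps B=0 W=0
Move 3: B@(4,1) -> caps B=0 W=0
Move 4: W@(4,3) -> caps B=0 W=0
Move 5: B@(3,1) -> caps B=0 W=0
Move 6: W@(4,0) -> caps B=0 W=0
Move 7: B@(3,0) -> caps B=1 W=0
Move 8: W@(1,0) -> caps B=1 W=0
Move 9: B@(1,3) -> caps B=1 W=0
Move 10: W@(1,4) -> caps B=1 W=0
Move 11: B@(3,3) -> caps B=1 W=0
Move 12: W@(2,1) -> caps B=1 W=0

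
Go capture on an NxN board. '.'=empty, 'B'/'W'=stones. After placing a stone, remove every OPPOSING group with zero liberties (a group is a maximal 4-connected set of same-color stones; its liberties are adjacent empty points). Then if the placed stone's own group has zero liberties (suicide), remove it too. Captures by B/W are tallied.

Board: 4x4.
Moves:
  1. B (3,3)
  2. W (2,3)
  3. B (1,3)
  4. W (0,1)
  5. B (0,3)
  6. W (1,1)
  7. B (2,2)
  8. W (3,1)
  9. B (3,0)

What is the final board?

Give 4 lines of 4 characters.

Answer: .W.B
.W.B
..B.
BW.B

Derivation:
Move 1: B@(3,3) -> caps B=0 W=0
Move 2: W@(2,3) -> caps B=0 W=0
Move 3: B@(1,3) -> caps B=0 W=0
Move 4: W@(0,1) -> caps B=0 W=0
Move 5: B@(0,3) -> caps B=0 W=0
Move 6: W@(1,1) -> caps B=0 W=0
Move 7: B@(2,2) -> caps B=1 W=0
Move 8: W@(3,1) -> caps B=1 W=0
Move 9: B@(3,0) -> caps B=1 W=0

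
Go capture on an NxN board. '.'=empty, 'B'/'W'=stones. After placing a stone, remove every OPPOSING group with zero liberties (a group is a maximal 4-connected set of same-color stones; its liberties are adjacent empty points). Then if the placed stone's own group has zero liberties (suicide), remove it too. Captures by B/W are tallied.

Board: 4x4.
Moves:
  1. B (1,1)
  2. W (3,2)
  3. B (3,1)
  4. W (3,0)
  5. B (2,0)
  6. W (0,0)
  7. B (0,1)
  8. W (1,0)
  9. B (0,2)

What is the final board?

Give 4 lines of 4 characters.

Move 1: B@(1,1) -> caps B=0 W=0
Move 2: W@(3,2) -> caps B=0 W=0
Move 3: B@(3,1) -> caps B=0 W=0
Move 4: W@(3,0) -> caps B=0 W=0
Move 5: B@(2,0) -> caps B=1 W=0
Move 6: W@(0,0) -> caps B=1 W=0
Move 7: B@(0,1) -> caps B=1 W=0
Move 8: W@(1,0) -> caps B=1 W=0
Move 9: B@(0,2) -> caps B=1 W=0

Answer: .BB.
.B..
B...
.BW.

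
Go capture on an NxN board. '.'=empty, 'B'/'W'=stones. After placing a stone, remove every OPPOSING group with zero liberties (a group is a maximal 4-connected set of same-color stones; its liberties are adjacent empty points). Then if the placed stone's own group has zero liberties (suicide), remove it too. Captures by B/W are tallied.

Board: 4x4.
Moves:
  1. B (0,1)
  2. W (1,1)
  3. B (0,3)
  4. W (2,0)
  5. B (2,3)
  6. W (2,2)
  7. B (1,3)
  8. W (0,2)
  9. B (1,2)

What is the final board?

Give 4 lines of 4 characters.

Move 1: B@(0,1) -> caps B=0 W=0
Move 2: W@(1,1) -> caps B=0 W=0
Move 3: B@(0,3) -> caps B=0 W=0
Move 4: W@(2,0) -> caps B=0 W=0
Move 5: B@(2,3) -> caps B=0 W=0
Move 6: W@(2,2) -> caps B=0 W=0
Move 7: B@(1,3) -> caps B=0 W=0
Move 8: W@(0,2) -> caps B=0 W=0
Move 9: B@(1,2) -> caps B=1 W=0

Answer: .B.B
.WBB
W.WB
....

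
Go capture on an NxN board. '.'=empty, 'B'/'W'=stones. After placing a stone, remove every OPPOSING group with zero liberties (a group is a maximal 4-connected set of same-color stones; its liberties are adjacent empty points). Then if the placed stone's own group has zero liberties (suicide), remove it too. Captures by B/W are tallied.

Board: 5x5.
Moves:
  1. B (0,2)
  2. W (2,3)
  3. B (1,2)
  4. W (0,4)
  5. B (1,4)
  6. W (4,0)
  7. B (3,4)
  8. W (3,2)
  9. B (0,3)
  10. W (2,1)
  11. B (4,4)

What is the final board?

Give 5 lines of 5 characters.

Move 1: B@(0,2) -> caps B=0 W=0
Move 2: W@(2,3) -> caps B=0 W=0
Move 3: B@(1,2) -> caps B=0 W=0
Move 4: W@(0,4) -> caps B=0 W=0
Move 5: B@(1,4) -> caps B=0 W=0
Move 6: W@(4,0) -> caps B=0 W=0
Move 7: B@(3,4) -> caps B=0 W=0
Move 8: W@(3,2) -> caps B=0 W=0
Move 9: B@(0,3) -> caps B=1 W=0
Move 10: W@(2,1) -> caps B=1 W=0
Move 11: B@(4,4) -> caps B=1 W=0

Answer: ..BB.
..B.B
.W.W.
..W.B
W...B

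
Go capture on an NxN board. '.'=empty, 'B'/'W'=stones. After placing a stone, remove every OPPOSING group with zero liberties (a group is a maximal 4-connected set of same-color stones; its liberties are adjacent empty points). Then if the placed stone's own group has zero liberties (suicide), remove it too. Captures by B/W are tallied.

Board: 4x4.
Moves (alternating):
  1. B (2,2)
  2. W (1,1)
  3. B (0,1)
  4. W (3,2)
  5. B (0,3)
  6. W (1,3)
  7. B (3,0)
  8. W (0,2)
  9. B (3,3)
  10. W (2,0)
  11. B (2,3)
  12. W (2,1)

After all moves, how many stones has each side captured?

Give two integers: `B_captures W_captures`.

Answer: 0 1

Derivation:
Move 1: B@(2,2) -> caps B=0 W=0
Move 2: W@(1,1) -> caps B=0 W=0
Move 3: B@(0,1) -> caps B=0 W=0
Move 4: W@(3,2) -> caps B=0 W=0
Move 5: B@(0,3) -> caps B=0 W=0
Move 6: W@(1,3) -> caps B=0 W=0
Move 7: B@(3,0) -> caps B=0 W=0
Move 8: W@(0,2) -> caps B=0 W=1
Move 9: B@(3,3) -> caps B=0 W=1
Move 10: W@(2,0) -> caps B=0 W=1
Move 11: B@(2,3) -> caps B=0 W=1
Move 12: W@(2,1) -> caps B=0 W=1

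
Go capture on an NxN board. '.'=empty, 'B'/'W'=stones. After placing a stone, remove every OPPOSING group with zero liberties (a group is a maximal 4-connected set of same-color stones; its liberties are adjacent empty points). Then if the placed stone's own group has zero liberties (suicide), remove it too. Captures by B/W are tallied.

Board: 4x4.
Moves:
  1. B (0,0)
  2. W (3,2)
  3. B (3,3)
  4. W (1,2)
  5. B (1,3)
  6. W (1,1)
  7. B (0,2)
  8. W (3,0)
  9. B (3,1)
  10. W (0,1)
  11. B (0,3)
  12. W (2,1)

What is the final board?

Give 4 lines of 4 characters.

Move 1: B@(0,0) -> caps B=0 W=0
Move 2: W@(3,2) -> caps B=0 W=0
Move 3: B@(3,3) -> caps B=0 W=0
Move 4: W@(1,2) -> caps B=0 W=0
Move 5: B@(1,3) -> caps B=0 W=0
Move 6: W@(1,1) -> caps B=0 W=0
Move 7: B@(0,2) -> caps B=0 W=0
Move 8: W@(3,0) -> caps B=0 W=0
Move 9: B@(3,1) -> caps B=0 W=0
Move 10: W@(0,1) -> caps B=0 W=0
Move 11: B@(0,3) -> caps B=0 W=0
Move 12: W@(2,1) -> caps B=0 W=1

Answer: BWBB
.WWB
.W..
W.WB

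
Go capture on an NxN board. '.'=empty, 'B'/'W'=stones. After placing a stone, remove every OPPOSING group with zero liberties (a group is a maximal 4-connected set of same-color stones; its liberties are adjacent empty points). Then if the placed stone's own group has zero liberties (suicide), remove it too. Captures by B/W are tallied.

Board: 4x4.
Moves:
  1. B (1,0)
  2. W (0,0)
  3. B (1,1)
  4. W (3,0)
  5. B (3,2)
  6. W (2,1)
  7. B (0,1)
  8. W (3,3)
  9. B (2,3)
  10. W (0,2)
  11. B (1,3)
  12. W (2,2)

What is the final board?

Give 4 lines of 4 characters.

Answer: .BW.
BB.B
.WWB
W.B.

Derivation:
Move 1: B@(1,0) -> caps B=0 W=0
Move 2: W@(0,0) -> caps B=0 W=0
Move 3: B@(1,1) -> caps B=0 W=0
Move 4: W@(3,0) -> caps B=0 W=0
Move 5: B@(3,2) -> caps B=0 W=0
Move 6: W@(2,1) -> caps B=0 W=0
Move 7: B@(0,1) -> caps B=1 W=0
Move 8: W@(3,3) -> caps B=1 W=0
Move 9: B@(2,3) -> caps B=2 W=0
Move 10: W@(0,2) -> caps B=2 W=0
Move 11: B@(1,3) -> caps B=2 W=0
Move 12: W@(2,2) -> caps B=2 W=0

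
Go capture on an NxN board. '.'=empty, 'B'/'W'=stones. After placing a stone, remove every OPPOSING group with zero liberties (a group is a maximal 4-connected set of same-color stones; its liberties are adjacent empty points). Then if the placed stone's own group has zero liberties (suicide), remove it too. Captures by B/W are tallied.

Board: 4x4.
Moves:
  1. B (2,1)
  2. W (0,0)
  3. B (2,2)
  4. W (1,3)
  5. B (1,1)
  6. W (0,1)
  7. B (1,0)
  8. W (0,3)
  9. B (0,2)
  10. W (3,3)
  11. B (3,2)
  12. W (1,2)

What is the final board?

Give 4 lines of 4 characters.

Answer: ..BW
BBWW
.BB.
..BW

Derivation:
Move 1: B@(2,1) -> caps B=0 W=0
Move 2: W@(0,0) -> caps B=0 W=0
Move 3: B@(2,2) -> caps B=0 W=0
Move 4: W@(1,3) -> caps B=0 W=0
Move 5: B@(1,1) -> caps B=0 W=0
Move 6: W@(0,1) -> caps B=0 W=0
Move 7: B@(1,0) -> caps B=0 W=0
Move 8: W@(0,3) -> caps B=0 W=0
Move 9: B@(0,2) -> caps B=2 W=0
Move 10: W@(3,3) -> caps B=2 W=0
Move 11: B@(3,2) -> caps B=2 W=0
Move 12: W@(1,2) -> caps B=2 W=0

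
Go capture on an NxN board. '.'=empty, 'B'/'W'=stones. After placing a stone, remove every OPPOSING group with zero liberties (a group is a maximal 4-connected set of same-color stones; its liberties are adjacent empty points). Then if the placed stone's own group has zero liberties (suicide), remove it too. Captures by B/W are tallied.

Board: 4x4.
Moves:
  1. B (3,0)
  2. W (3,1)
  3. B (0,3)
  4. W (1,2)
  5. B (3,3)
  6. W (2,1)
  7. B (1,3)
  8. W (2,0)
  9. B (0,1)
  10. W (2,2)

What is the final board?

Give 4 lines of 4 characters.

Answer: .B.B
..WB
WWW.
.W.B

Derivation:
Move 1: B@(3,0) -> caps B=0 W=0
Move 2: W@(3,1) -> caps B=0 W=0
Move 3: B@(0,3) -> caps B=0 W=0
Move 4: W@(1,2) -> caps B=0 W=0
Move 5: B@(3,3) -> caps B=0 W=0
Move 6: W@(2,1) -> caps B=0 W=0
Move 7: B@(1,3) -> caps B=0 W=0
Move 8: W@(2,0) -> caps B=0 W=1
Move 9: B@(0,1) -> caps B=0 W=1
Move 10: W@(2,2) -> caps B=0 W=1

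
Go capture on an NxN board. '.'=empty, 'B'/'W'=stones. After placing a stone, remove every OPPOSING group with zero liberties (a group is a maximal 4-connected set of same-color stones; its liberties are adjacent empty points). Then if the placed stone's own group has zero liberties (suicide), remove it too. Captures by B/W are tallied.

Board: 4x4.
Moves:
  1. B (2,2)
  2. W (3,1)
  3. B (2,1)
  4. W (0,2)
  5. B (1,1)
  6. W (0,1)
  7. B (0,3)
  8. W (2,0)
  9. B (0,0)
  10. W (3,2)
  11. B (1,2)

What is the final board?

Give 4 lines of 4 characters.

Move 1: B@(2,2) -> caps B=0 W=0
Move 2: W@(3,1) -> caps B=0 W=0
Move 3: B@(2,1) -> caps B=0 W=0
Move 4: W@(0,2) -> caps B=0 W=0
Move 5: B@(1,1) -> caps B=0 W=0
Move 6: W@(0,1) -> caps B=0 W=0
Move 7: B@(0,3) -> caps B=0 W=0
Move 8: W@(2,0) -> caps B=0 W=0
Move 9: B@(0,0) -> caps B=0 W=0
Move 10: W@(3,2) -> caps B=0 W=0
Move 11: B@(1,2) -> caps B=2 W=0

Answer: B..B
.BB.
WBB.
.WW.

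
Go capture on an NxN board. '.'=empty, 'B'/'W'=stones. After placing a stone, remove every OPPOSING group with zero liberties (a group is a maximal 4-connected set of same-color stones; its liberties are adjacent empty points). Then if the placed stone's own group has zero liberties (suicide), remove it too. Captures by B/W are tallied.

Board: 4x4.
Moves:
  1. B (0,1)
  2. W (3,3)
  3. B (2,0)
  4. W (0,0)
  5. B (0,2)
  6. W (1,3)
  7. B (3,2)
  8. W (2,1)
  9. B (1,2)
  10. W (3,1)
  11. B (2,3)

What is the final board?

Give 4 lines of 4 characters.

Move 1: B@(0,1) -> caps B=0 W=0
Move 2: W@(3,3) -> caps B=0 W=0
Move 3: B@(2,0) -> caps B=0 W=0
Move 4: W@(0,0) -> caps B=0 W=0
Move 5: B@(0,2) -> caps B=0 W=0
Move 6: W@(1,3) -> caps B=0 W=0
Move 7: B@(3,2) -> caps B=0 W=0
Move 8: W@(2,1) -> caps B=0 W=0
Move 9: B@(1,2) -> caps B=0 W=0
Move 10: W@(3,1) -> caps B=0 W=0
Move 11: B@(2,3) -> caps B=1 W=0

Answer: WBB.
..BW
BW.B
.WB.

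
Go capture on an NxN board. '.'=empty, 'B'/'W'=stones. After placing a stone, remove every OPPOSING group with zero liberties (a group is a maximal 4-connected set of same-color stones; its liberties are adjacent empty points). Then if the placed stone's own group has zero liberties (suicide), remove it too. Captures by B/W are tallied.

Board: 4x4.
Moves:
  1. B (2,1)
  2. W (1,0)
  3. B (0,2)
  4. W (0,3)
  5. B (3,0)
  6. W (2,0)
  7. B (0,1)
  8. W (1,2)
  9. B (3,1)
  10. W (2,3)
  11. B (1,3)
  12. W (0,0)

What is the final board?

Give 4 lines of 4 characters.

Answer: WBB.
W.WB
WB.W
BB..

Derivation:
Move 1: B@(2,1) -> caps B=0 W=0
Move 2: W@(1,0) -> caps B=0 W=0
Move 3: B@(0,2) -> caps B=0 W=0
Move 4: W@(0,3) -> caps B=0 W=0
Move 5: B@(3,0) -> caps B=0 W=0
Move 6: W@(2,0) -> caps B=0 W=0
Move 7: B@(0,1) -> caps B=0 W=0
Move 8: W@(1,2) -> caps B=0 W=0
Move 9: B@(3,1) -> caps B=0 W=0
Move 10: W@(2,3) -> caps B=0 W=0
Move 11: B@(1,3) -> caps B=1 W=0
Move 12: W@(0,0) -> caps B=1 W=0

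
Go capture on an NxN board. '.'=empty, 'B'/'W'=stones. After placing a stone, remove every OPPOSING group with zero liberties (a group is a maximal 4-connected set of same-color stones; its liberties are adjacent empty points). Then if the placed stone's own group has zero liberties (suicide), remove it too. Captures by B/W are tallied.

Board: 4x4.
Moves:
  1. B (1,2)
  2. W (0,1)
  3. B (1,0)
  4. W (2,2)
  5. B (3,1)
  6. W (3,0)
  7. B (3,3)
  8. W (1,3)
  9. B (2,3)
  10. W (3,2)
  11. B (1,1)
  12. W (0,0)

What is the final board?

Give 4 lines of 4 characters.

Move 1: B@(1,2) -> caps B=0 W=0
Move 2: W@(0,1) -> caps B=0 W=0
Move 3: B@(1,0) -> caps B=0 W=0
Move 4: W@(2,2) -> caps B=0 W=0
Move 5: B@(3,1) -> caps B=0 W=0
Move 6: W@(3,0) -> caps B=0 W=0
Move 7: B@(3,3) -> caps B=0 W=0
Move 8: W@(1,3) -> caps B=0 W=0
Move 9: B@(2,3) -> caps B=0 W=0
Move 10: W@(3,2) -> caps B=0 W=2
Move 11: B@(1,1) -> caps B=0 W=2
Move 12: W@(0,0) -> caps B=0 W=2

Answer: WW..
BBBW
..W.
WBW.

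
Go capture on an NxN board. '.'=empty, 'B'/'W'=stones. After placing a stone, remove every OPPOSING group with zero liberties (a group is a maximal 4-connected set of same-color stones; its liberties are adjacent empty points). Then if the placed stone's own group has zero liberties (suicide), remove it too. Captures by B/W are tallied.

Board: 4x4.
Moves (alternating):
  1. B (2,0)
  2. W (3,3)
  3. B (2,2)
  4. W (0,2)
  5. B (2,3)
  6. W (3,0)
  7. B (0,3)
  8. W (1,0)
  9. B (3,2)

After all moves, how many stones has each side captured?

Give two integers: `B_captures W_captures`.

Move 1: B@(2,0) -> caps B=0 W=0
Move 2: W@(3,3) -> caps B=0 W=0
Move 3: B@(2,2) -> caps B=0 W=0
Move 4: W@(0,2) -> caps B=0 W=0
Move 5: B@(2,3) -> caps B=0 W=0
Move 6: W@(3,0) -> caps B=0 W=0
Move 7: B@(0,3) -> caps B=0 W=0
Move 8: W@(1,0) -> caps B=0 W=0
Move 9: B@(3,2) -> caps B=1 W=0

Answer: 1 0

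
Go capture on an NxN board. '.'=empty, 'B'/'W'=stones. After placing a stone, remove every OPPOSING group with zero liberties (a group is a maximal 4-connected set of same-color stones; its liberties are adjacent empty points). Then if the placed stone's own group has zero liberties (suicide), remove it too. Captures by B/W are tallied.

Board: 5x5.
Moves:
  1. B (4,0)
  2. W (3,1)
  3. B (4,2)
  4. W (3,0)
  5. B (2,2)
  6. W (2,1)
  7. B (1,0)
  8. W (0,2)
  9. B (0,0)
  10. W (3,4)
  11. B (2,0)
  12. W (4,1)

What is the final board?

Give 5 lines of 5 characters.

Answer: B.W..
B....
BWB..
WW..W
.WB..

Derivation:
Move 1: B@(4,0) -> caps B=0 W=0
Move 2: W@(3,1) -> caps B=0 W=0
Move 3: B@(4,2) -> caps B=0 W=0
Move 4: W@(3,0) -> caps B=0 W=0
Move 5: B@(2,2) -> caps B=0 W=0
Move 6: W@(2,1) -> caps B=0 W=0
Move 7: B@(1,0) -> caps B=0 W=0
Move 8: W@(0,2) -> caps B=0 W=0
Move 9: B@(0,0) -> caps B=0 W=0
Move 10: W@(3,4) -> caps B=0 W=0
Move 11: B@(2,0) -> caps B=0 W=0
Move 12: W@(4,1) -> caps B=0 W=1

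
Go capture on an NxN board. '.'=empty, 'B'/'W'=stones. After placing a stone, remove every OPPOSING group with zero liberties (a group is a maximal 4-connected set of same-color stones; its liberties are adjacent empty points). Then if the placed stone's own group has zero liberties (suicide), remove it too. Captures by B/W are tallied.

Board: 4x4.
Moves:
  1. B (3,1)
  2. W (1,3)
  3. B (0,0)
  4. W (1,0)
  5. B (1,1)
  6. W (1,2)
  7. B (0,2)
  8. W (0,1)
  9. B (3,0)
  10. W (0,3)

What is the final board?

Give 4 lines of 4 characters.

Move 1: B@(3,1) -> caps B=0 W=0
Move 2: W@(1,3) -> caps B=0 W=0
Move 3: B@(0,0) -> caps B=0 W=0
Move 4: W@(1,0) -> caps B=0 W=0
Move 5: B@(1,1) -> caps B=0 W=0
Move 6: W@(1,2) -> caps B=0 W=0
Move 7: B@(0,2) -> caps B=0 W=0
Move 8: W@(0,1) -> caps B=0 W=1
Move 9: B@(3,0) -> caps B=0 W=1
Move 10: W@(0,3) -> caps B=0 W=2

Answer: .W.W
WBWW
....
BB..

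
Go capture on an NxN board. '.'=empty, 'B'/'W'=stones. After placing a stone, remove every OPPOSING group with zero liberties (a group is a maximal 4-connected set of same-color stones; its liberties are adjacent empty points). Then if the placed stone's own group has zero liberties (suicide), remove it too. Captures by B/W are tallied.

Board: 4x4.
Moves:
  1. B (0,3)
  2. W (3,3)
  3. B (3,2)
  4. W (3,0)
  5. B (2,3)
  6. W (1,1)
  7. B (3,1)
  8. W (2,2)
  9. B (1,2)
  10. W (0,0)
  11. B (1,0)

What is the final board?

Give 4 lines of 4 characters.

Move 1: B@(0,3) -> caps B=0 W=0
Move 2: W@(3,3) -> caps B=0 W=0
Move 3: B@(3,2) -> caps B=0 W=0
Move 4: W@(3,0) -> caps B=0 W=0
Move 5: B@(2,3) -> caps B=1 W=0
Move 6: W@(1,1) -> caps B=1 W=0
Move 7: B@(3,1) -> caps B=1 W=0
Move 8: W@(2,2) -> caps B=1 W=0
Move 9: B@(1,2) -> caps B=1 W=0
Move 10: W@(0,0) -> caps B=1 W=0
Move 11: B@(1,0) -> caps B=1 W=0

Answer: W..B
BWB.
..WB
WBB.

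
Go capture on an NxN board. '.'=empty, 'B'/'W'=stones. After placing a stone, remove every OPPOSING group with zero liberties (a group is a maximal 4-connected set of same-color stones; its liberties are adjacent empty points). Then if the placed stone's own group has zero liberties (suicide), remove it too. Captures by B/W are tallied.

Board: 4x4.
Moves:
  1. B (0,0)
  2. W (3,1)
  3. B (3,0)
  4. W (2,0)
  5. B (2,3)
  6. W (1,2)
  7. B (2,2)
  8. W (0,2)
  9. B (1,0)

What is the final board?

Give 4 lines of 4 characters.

Move 1: B@(0,0) -> caps B=0 W=0
Move 2: W@(3,1) -> caps B=0 W=0
Move 3: B@(3,0) -> caps B=0 W=0
Move 4: W@(2,0) -> caps B=0 W=1
Move 5: B@(2,3) -> caps B=0 W=1
Move 6: W@(1,2) -> caps B=0 W=1
Move 7: B@(2,2) -> caps B=0 W=1
Move 8: W@(0,2) -> caps B=0 W=1
Move 9: B@(1,0) -> caps B=0 W=1

Answer: B.W.
B.W.
W.BB
.W..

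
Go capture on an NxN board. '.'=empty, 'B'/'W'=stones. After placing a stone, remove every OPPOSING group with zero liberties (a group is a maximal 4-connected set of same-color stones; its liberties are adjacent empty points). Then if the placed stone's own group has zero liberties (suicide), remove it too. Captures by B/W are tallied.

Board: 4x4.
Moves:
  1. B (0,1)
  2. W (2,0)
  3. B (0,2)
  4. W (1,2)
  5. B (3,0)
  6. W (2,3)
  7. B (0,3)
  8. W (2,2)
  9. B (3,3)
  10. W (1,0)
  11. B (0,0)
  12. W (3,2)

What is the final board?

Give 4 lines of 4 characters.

Move 1: B@(0,1) -> caps B=0 W=0
Move 2: W@(2,0) -> caps B=0 W=0
Move 3: B@(0,2) -> caps B=0 W=0
Move 4: W@(1,2) -> caps B=0 W=0
Move 5: B@(3,0) -> caps B=0 W=0
Move 6: W@(2,3) -> caps B=0 W=0
Move 7: B@(0,3) -> caps B=0 W=0
Move 8: W@(2,2) -> caps B=0 W=0
Move 9: B@(3,3) -> caps B=0 W=0
Move 10: W@(1,0) -> caps B=0 W=0
Move 11: B@(0,0) -> caps B=0 W=0
Move 12: W@(3,2) -> caps B=0 W=1

Answer: BBBB
W.W.
W.WW
B.W.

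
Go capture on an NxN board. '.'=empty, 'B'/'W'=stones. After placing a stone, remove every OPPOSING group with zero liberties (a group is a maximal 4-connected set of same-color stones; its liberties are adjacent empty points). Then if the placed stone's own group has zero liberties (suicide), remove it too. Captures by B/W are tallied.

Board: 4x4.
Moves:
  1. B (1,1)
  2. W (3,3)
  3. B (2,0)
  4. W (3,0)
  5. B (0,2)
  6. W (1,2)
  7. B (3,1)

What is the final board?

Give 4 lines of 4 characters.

Answer: ..B.
.BW.
B...
.B.W

Derivation:
Move 1: B@(1,1) -> caps B=0 W=0
Move 2: W@(3,3) -> caps B=0 W=0
Move 3: B@(2,0) -> caps B=0 W=0
Move 4: W@(3,0) -> caps B=0 W=0
Move 5: B@(0,2) -> caps B=0 W=0
Move 6: W@(1,2) -> caps B=0 W=0
Move 7: B@(3,1) -> caps B=1 W=0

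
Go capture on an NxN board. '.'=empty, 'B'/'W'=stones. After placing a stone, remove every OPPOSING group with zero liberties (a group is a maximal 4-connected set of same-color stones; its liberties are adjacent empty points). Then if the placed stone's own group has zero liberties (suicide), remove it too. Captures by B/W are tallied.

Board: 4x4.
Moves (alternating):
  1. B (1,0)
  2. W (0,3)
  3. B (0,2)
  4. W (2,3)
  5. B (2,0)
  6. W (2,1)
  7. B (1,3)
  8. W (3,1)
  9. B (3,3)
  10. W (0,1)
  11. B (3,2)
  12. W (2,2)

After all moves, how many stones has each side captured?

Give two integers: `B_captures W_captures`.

Answer: 1 2

Derivation:
Move 1: B@(1,0) -> caps B=0 W=0
Move 2: W@(0,3) -> caps B=0 W=0
Move 3: B@(0,2) -> caps B=0 W=0
Move 4: W@(2,3) -> caps B=0 W=0
Move 5: B@(2,0) -> caps B=0 W=0
Move 6: W@(2,1) -> caps B=0 W=0
Move 7: B@(1,3) -> caps B=1 W=0
Move 8: W@(3,1) -> caps B=1 W=0
Move 9: B@(3,3) -> caps B=1 W=0
Move 10: W@(0,1) -> caps B=1 W=0
Move 11: B@(3,2) -> caps B=1 W=0
Move 12: W@(2,2) -> caps B=1 W=2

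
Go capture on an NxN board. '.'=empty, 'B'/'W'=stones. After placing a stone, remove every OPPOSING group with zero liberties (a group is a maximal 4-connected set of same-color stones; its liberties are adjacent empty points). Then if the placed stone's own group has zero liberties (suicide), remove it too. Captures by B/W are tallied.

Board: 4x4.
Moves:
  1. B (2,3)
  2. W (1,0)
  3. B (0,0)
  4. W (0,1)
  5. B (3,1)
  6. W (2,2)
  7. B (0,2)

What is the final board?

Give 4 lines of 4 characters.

Answer: .WB.
W...
..WB
.B..

Derivation:
Move 1: B@(2,3) -> caps B=0 W=0
Move 2: W@(1,0) -> caps B=0 W=0
Move 3: B@(0,0) -> caps B=0 W=0
Move 4: W@(0,1) -> caps B=0 W=1
Move 5: B@(3,1) -> caps B=0 W=1
Move 6: W@(2,2) -> caps B=0 W=1
Move 7: B@(0,2) -> caps B=0 W=1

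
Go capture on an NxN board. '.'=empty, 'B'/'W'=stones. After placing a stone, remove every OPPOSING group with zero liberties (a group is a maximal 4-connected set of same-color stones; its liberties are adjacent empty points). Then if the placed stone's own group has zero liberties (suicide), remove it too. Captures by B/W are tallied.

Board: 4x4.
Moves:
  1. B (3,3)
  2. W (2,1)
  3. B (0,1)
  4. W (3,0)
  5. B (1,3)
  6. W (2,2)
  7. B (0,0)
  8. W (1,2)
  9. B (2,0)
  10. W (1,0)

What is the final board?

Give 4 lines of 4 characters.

Move 1: B@(3,3) -> caps B=0 W=0
Move 2: W@(2,1) -> caps B=0 W=0
Move 3: B@(0,1) -> caps B=0 W=0
Move 4: W@(3,0) -> caps B=0 W=0
Move 5: B@(1,3) -> caps B=0 W=0
Move 6: W@(2,2) -> caps B=0 W=0
Move 7: B@(0,0) -> caps B=0 W=0
Move 8: W@(1,2) -> caps B=0 W=0
Move 9: B@(2,0) -> caps B=0 W=0
Move 10: W@(1,0) -> caps B=0 W=1

Answer: BB..
W.WB
.WW.
W..B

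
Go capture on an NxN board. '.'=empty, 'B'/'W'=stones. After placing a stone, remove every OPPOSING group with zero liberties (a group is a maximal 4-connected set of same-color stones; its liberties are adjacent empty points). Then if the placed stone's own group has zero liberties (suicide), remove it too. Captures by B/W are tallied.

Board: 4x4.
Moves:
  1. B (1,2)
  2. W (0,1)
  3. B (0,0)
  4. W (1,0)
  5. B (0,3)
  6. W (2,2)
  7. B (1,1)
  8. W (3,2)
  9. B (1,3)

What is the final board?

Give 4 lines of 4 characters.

Answer: .W.B
WBBB
..W.
..W.

Derivation:
Move 1: B@(1,2) -> caps B=0 W=0
Move 2: W@(0,1) -> caps B=0 W=0
Move 3: B@(0,0) -> caps B=0 W=0
Move 4: W@(1,0) -> caps B=0 W=1
Move 5: B@(0,3) -> caps B=0 W=1
Move 6: W@(2,2) -> caps B=0 W=1
Move 7: B@(1,1) -> caps B=0 W=1
Move 8: W@(3,2) -> caps B=0 W=1
Move 9: B@(1,3) -> caps B=0 W=1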